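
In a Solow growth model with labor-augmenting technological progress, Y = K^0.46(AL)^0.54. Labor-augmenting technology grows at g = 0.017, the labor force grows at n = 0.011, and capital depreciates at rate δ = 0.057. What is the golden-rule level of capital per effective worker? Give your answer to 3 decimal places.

Capital per effective worker breaks even when investment replaces (n + g + δ)·k; here n + g + δ = 0.085.
At the golden rule the marginal product of capital equals n+g+δ: 0.46·k^(0.46−1) = 0.085. Solving, k_gold = (0.46/0.085)^(1/0.54) ≈ 22.8053.

k_gold ≈ 22.805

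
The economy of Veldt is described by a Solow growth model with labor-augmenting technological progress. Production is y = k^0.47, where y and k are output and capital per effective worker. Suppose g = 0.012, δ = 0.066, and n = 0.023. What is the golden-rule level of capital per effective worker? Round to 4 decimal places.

k_gold ≈ 18.1951

The effective depreciation rate is n + g + δ = 0.023 + 0.012 + 0.066 = 0.101.
Maximizing c = f(k) − (n+g+δ)·k gives f'(k) = n+g+δ, i.e. 0.47·k^(0.47−1) = 0.101, so k_gold = (0.47/0.101)^(1/0.53) ≈ 18.1951.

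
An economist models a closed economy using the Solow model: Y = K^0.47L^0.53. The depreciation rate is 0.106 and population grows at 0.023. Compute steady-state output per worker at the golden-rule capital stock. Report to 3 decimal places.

y_gold ≈ 3.147

n + δ = 0.023 + 0.106 = 0.129.
Golden rule sets MPK = n+δ: 0.47·k^(0.47−1) = 0.129, so k_gold = (0.47/0.129)^(1/0.53) ≈ 11.4670.
Output: y_gold = k_gold^0.47 = 11.4670^0.47 ≈ 3.1473.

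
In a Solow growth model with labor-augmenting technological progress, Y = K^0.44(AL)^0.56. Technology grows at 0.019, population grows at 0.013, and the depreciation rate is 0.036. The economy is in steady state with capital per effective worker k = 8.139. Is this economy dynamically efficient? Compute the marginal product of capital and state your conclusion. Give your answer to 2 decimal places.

The effective depreciation rate is n + g + δ = 0.013 + 0.019 + 0.036 = 0.068.
MPK = 0.44·k^(0.44−1) = 0.44·8.139^(-0.56) ≈ 0.1360.
MPK > 0.068, so the economy is dynamically efficient (under-saving).

dynamically efficient; MPK ≈ 0.14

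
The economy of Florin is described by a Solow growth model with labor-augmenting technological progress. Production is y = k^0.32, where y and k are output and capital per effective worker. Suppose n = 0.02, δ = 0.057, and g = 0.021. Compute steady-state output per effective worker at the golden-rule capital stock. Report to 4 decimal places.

y_gold ≈ 1.7452

n + g + δ = 0.02 + 0.021 + 0.057 = 0.098.
At the golden rule the marginal product of capital equals n+g+δ: 0.32·k^(0.32−1) = 0.098. Solving, k_gold = (0.32/0.098)^(1/0.68) ≈ 5.6986.
Output: y_gold = k_gold^0.32 = 5.6986^0.32 ≈ 1.7452.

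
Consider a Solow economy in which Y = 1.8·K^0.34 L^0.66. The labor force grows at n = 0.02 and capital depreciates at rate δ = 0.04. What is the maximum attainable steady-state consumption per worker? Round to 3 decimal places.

c_gold ≈ 3.930

n + δ = 0.02 + 0.04 = 0.06.
Maximizing c = f(k) − (n+δ)·k gives f'(k) = n+δ, i.e. 0.34·1.8·k^(0.34−1) = 0.06, so k_gold = (0.34·1.8/0.06)^(1/0.66) ≈ 33.7429.
y_gold = 1.8·33.7429^0.34 ≈ 5.9546.
c_gold = y_gold − (n+δ)·k_gold = 5.9546 − 0.06·33.7429 ≈ 3.9301.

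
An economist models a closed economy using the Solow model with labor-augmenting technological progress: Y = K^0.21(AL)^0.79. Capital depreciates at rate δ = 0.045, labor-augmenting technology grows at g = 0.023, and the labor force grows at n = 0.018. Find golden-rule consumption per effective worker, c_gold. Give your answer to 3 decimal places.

c_gold ≈ 1.002

Break-even investment rate: n + g + δ = 0.018 + 0.023 + 0.045 = 0.086.
Setting f'(k) = n+g+δ gives 0.21·k^(0.21−1) = 0.086, hence k_gold = (0.21/0.086)^(1/0.79) ≈ 3.0959.
y_gold = 3.0959^0.21 ≈ 1.2678.
c_gold = y_gold − (n+g+δ)·k_gold = 1.2678 − 0.086·3.0959 ≈ 1.0016.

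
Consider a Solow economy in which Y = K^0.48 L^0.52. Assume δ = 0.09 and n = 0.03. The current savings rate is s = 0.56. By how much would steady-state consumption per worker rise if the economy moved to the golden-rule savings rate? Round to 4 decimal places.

Δc ≈ 0.0457

Capital per worker breaks even when investment replaces (n + δ)·k; here n + δ = 0.12.
Current steady state (s = 0.56): k* = (0.56/0.12)^(1/0.52) ≈ 19.3442, y* = 19.3442^0.48 ≈ 4.1452, c* = (1−0.56)·4.1452 ≈ 1.8239.
Golden rule sets MPK = n+δ: 0.48·k^(0.48−1) = 0.12, so k_gold = (0.48/0.12)^(1/0.52) ≈ 14.3816.
y_gold = 14.3816^0.48 ≈ 3.5954, c_gold = y_gold − 0.12·k_gold ≈ 1.8696.
Gain: Δc = 1.8696 − 1.8239 ≈ 0.0457.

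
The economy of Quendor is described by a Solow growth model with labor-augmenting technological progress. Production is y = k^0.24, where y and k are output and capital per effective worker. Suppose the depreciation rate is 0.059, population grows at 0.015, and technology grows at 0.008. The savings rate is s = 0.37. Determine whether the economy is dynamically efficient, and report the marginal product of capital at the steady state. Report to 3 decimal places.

dynamically inefficient; MPK ≈ 0.053

The effective depreciation rate is n + g + δ = 0.015 + 0.008 + 0.059 = 0.082.
Steady-state k*: s·k^0.24 = 0.082·k gives k* = (0.37/0.082)^(1/0.76) ≈ 7.2617.
MPK = 0.24·7.2617^(-0.76) ≈ 0.0532.
MPK < n+g+δ = 0.082, so the economy is dynamically inefficient (over-saving).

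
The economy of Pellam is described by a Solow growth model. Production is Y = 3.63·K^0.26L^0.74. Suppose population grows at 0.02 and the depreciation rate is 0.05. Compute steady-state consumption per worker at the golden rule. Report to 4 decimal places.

Break-even investment rate: n + δ = 0.02 + 0.05 = 0.07.
At the golden rule the marginal product of capital equals n+δ: 0.26·3.63·k^(0.26−1) = 0.07. Solving, k_gold = (0.26·3.63/0.07)^(1/0.74) ≈ 33.6304.
y_gold = 3.63·33.6304^0.26 ≈ 9.0543.
c_gold = y_gold − (n+δ)·k_gold = 9.0543 − 0.07·33.6304 ≈ 6.7002.

c_gold ≈ 6.7002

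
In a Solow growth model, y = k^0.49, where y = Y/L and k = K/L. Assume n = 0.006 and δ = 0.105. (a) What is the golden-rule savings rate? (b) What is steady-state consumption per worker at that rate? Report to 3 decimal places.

Break-even investment rate: n + δ = 0.006 + 0.105 = 0.111.
For Cobb-Douglas, s_gold equals capital's share: s_gold = 0.49.
Setting f'(k) = n+δ gives 0.49·k^(0.49−1) = 0.111, hence k_gold = (0.49/0.111)^(1/0.51) ≈ 18.3847.
y_gold = 18.3847^0.49 ≈ 4.1647; c_gold = (1−0.49)·y_gold ≈ 2.1240.

(a) s_gold = 0.490; (b) c_gold ≈ 2.124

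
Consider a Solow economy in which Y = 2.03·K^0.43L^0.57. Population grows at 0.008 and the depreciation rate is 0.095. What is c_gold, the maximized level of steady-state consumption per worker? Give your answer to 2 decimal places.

n + δ = 0.008 + 0.095 = 0.103.
At the golden rule the marginal product of capital equals n+δ: 0.43·2.03·k^(0.43−1) = 0.103. Solving, k_gold = (0.43·2.03/0.103)^(1/0.57) ≈ 42.4907.
y_gold = 2.03·42.4907^0.43 ≈ 10.1780.
c_gold = y_gold − (n+δ)·k_gold = 10.1780 − 0.103·42.4907 ≈ 5.8015.

c_gold ≈ 5.80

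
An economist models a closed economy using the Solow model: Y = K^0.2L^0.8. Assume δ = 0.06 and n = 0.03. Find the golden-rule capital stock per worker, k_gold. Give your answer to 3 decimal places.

k_gold ≈ 2.713

The effective depreciation rate is n + δ = 0.03 + 0.06 = 0.09.
At the golden rule the marginal product of capital equals n+δ: 0.2·k^(0.2−1) = 0.09. Solving, k_gold = (0.2/0.09)^(1/0.8) ≈ 2.7132.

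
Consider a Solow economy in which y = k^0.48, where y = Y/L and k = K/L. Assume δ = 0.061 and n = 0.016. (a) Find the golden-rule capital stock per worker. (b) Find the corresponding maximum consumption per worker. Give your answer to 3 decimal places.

n + δ = 0.016 + 0.061 = 0.077.
At the golden rule the marginal product of capital equals n+δ: 0.48·k^(0.48−1) = 0.077. Solving, k_gold = (0.48/0.077)^(1/0.52) ≈ 33.7572.
y_gold = 33.7572^0.48 ≈ 5.4152; c_gold = y_gold − 0.077·k_gold ≈ 2.8159.

(a) k_gold ≈ 33.757; (b) c_gold ≈ 2.816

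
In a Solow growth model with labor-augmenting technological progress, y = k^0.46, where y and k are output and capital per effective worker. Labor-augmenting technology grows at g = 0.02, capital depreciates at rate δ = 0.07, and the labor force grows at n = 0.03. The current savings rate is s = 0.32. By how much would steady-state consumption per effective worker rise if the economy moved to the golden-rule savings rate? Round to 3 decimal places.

Δc ≈ 0.128

The effective depreciation rate is n + g + δ = 0.03 + 0.02 + 0.07 = 0.12.
Current steady state (s = 0.32): k* = (0.32/0.12)^(1/0.54) ≈ 6.1494, y* = 6.1494^0.46 ≈ 2.3060, c* = (1−0.32)·2.3060 ≈ 1.5681.
Maximizing c = f(k) − (n+g+δ)·k gives f'(k) = n+g+δ, i.e. 0.46·k^(0.46−1) = 0.12, so k_gold = (0.46/0.12)^(1/0.54) ≈ 12.0420.
y_gold = 12.0420^0.46 ≈ 3.1414, c_gold = y_gold − 0.12·k_gold ≈ 1.6963.
Gain: Δc = 1.6963 − 1.5681 ≈ 0.1283.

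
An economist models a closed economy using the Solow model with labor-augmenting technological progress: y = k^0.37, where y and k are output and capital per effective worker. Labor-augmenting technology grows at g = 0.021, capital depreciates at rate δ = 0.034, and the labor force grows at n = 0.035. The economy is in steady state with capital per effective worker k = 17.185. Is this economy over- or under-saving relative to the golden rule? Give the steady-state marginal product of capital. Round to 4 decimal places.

n + g + δ = 0.035 + 0.021 + 0.034 = 0.09.
MPK = 0.37·k^(0.37−1) = 0.37·17.185^(-0.63) ≈ 0.0617.
MPK < 0.09, so the economy is dynamically inefficient (over-saving).

over-saving; MPK ≈ 0.0617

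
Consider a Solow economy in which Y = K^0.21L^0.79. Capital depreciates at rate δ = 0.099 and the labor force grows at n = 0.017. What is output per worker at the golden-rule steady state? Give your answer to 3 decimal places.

Capital per worker breaks even when investment replaces (n + δ)·k; here n + δ = 0.116.
Maximizing c = f(k) − (n+δ)·k gives f'(k) = n+δ, i.e. 0.21·k^(0.21−1) = 0.116, so k_gold = (0.21/0.116)^(1/0.79) ≈ 2.1197.
Output: y_gold = k_gold^0.21 = 2.1197^0.21 ≈ 1.1709.

y_gold ≈ 1.171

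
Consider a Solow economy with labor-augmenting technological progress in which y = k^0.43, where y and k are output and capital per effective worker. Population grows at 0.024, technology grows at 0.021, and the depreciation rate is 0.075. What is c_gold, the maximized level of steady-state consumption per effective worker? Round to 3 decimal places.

n + g + δ = 0.024 + 0.021 + 0.075 = 0.12.
At the golden rule the marginal product of capital equals n+g+δ: 0.43·k^(0.43−1) = 0.12. Solving, k_gold = (0.43/0.12)^(1/0.57) ≈ 9.3850.
y_gold = 9.3850^0.43 ≈ 2.6191.
c_gold = y_gold − (n+g+δ)·k_gold = 2.6191 − 0.12·9.3850 ≈ 1.4929.

c_gold ≈ 1.493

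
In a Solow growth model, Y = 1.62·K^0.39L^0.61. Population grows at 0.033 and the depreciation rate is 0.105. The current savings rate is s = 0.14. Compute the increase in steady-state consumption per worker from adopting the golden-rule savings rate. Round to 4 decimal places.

Δc ≈ 0.6996

n + δ = 0.033 + 0.105 = 0.138.
Current steady state (s = 0.14): k* = (0.14·1.62/0.138)^(1/0.61) ≈ 2.2579, y* = 1.62·2.2579^0.39 ≈ 2.2257, c* = (1−0.14)·2.2257 ≈ 1.9141.
At the golden rule the marginal product of capital equals n+δ: 0.39·1.62·k^(0.39−1) = 0.138. Solving, k_gold = (0.39·1.62/0.138)^(1/0.61) ≈ 12.1092.
y_gold = 1.62·12.1092^0.39 ≈ 4.2848, c_gold = y_gold − 0.138·k_gold ≈ 2.6137.
Gain: Δc = 2.6137 − 1.9141 ≈ 0.6996.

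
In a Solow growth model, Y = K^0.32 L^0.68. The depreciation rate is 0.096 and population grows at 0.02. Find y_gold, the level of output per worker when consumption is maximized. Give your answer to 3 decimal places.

y_gold ≈ 1.612

Break-even investment rate: n + δ = 0.02 + 0.096 = 0.116.
Golden rule sets MPK = n+δ: 0.32·k^(0.32−1) = 0.116, so k_gold = (0.32/0.116)^(1/0.68) ≈ 4.4471.
Output: y_gold = k_gold^0.32 = 4.4471^0.32 ≈ 1.6121.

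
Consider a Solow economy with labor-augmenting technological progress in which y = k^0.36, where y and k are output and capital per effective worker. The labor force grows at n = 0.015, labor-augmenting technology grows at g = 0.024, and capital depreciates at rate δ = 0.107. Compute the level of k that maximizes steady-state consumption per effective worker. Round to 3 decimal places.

k_gold ≈ 4.097

The effective depreciation rate is n + g + δ = 0.015 + 0.024 + 0.107 = 0.146.
At the golden rule the marginal product of capital equals n+g+δ: 0.36·k^(0.36−1) = 0.146. Solving, k_gold = (0.36/0.146)^(1/0.64) ≈ 4.0966.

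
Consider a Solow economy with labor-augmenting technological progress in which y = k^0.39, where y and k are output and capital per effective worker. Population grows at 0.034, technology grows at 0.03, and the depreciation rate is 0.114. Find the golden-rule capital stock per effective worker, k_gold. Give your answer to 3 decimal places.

k_gold ≈ 3.618

n + g + δ = 0.034 + 0.03 + 0.114 = 0.178.
Golden rule sets MPK = n+g+δ: 0.39·k^(0.39−1) = 0.178, so k_gold = (0.39/0.178)^(1/0.61) ≈ 3.6177.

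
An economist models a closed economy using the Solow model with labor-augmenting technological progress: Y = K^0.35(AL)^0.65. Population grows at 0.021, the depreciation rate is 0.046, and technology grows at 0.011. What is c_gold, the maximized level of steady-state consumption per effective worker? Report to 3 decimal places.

c_gold ≈ 1.459

n + g + δ = 0.021 + 0.011 + 0.046 = 0.078.
At the golden rule the marginal product of capital equals n+g+δ: 0.35·k^(0.35−1) = 0.078. Solving, k_gold = (0.35/0.078)^(1/0.65) ≈ 10.0702.
y_gold = 10.0702^0.35 ≈ 2.2442.
c_gold = y_gold − (n+g+δ)·k_gold = 2.2442 − 0.078·10.0702 ≈ 1.4587.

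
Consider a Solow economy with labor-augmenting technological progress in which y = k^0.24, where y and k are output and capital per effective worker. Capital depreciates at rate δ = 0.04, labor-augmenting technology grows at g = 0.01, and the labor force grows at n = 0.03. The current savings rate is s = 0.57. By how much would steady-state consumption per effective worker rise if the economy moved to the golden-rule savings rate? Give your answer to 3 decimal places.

Δc ≈ 0.276

n + g + δ = 0.03 + 0.01 + 0.04 = 0.08.
Current steady state (s = 0.57): k* = (0.57/0.08)^(1/0.76) ≈ 13.2460, y* = 13.2460^0.24 ≈ 1.8591, c* = (1−0.57)·1.8591 ≈ 0.7994.
At the golden rule the marginal product of capital equals n+g+δ: 0.24·k^(0.24−1) = 0.08. Solving, k_gold = (0.24/0.08)^(1/0.76) ≈ 4.2442.
y_gold = 4.2442^0.24 ≈ 1.4147, c_gold = y_gold − 0.08·k_gold ≈ 1.0752.
Gain: Δc = 1.0752 − 0.7994 ≈ 0.2758.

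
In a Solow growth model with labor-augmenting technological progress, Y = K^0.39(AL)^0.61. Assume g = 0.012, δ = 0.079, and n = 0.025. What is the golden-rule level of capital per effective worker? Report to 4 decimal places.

k_gold ≈ 7.2994

The effective depreciation rate is n + g + δ = 0.025 + 0.012 + 0.079 = 0.116.
Golden rule sets MPK = n+g+δ: 0.39·k^(0.39−1) = 0.116, so k_gold = (0.39/0.116)^(1/0.61) ≈ 7.2994.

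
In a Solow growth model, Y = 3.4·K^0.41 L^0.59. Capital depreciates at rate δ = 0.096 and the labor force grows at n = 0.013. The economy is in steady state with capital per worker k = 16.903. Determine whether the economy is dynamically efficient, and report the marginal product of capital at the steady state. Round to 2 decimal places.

Capital per worker breaks even when investment replaces (n + δ)·k; here n + δ = 0.109.
MPK = 0.41·3.4·k^(0.41−1) = 0.41·3.4·16.903^(-0.59) ≈ 0.2629.
MPK > 0.109, so the economy is dynamically efficient (under-saving).

dynamically efficient; MPK ≈ 0.26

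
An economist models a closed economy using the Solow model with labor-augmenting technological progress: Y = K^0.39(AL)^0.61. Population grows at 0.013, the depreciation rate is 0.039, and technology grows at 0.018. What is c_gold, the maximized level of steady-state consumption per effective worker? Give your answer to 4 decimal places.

c_gold ≈ 1.8292

n + g + δ = 0.013 + 0.018 + 0.039 = 0.07.
Setting f'(k) = n+g+δ gives 0.39·k^(0.39−1) = 0.07, hence k_gold = (0.39/0.07)^(1/0.61) ≈ 16.7069.
y_gold = 16.7069^0.39 ≈ 2.9987.
c_gold = y_gold − (n+g+δ)·k_gold = 2.9987 − 0.07·16.7069 ≈ 1.8292.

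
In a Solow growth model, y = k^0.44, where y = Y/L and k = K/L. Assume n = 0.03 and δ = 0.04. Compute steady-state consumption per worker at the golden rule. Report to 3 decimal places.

c_gold ≈ 2.374

The effective depreciation rate is n + δ = 0.03 + 0.04 = 0.07.
Golden rule sets MPK = n+δ: 0.44·k^(0.44−1) = 0.07, so k_gold = (0.44/0.07)^(1/0.56) ≈ 26.6461.
y_gold = 26.6461^0.44 ≈ 4.2391.
c_gold = y_gold − (n+δ)·k_gold = 4.2391 − 0.07·26.6461 ≈ 2.3739.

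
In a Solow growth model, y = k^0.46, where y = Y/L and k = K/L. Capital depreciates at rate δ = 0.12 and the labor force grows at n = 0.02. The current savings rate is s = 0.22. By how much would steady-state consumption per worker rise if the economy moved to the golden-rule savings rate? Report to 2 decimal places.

Δc ≈ 0.34

Break-even investment rate: n + δ = 0.02 + 0.12 = 0.14.
Current steady state (s = 0.22): k* = (0.22/0.14)^(1/0.54) ≈ 2.3095, y* = 2.3095^0.46 ≈ 1.4697, c* = (1−0.22)·1.4697 ≈ 1.1463.
Setting f'(k) = n+δ gives 0.46·k^(0.46−1) = 0.14, hence k_gold = (0.46/0.14)^(1/0.54) ≈ 9.0515.
y_gold = 9.0515^0.46 ≈ 2.7548, c_gold = y_gold − 0.14·k_gold ≈ 1.4876.
Gain: Δc = 1.4876 − 1.1463 ≈ 0.3413.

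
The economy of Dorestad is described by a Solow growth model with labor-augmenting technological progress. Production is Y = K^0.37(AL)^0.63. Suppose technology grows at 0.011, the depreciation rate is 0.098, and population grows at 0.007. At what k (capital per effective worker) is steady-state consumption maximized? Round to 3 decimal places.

k_gold ≈ 6.304

n + g + δ = 0.007 + 0.011 + 0.098 = 0.116.
Golden rule sets MPK = n+g+δ: 0.37·k^(0.37−1) = 0.116, so k_gold = (0.37/0.116)^(1/0.63) ≈ 6.3037.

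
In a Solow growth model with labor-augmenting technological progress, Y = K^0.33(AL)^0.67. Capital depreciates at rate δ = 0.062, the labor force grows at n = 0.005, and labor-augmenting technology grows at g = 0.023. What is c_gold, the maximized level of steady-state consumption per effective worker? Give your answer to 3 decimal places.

n + g + δ = 0.005 + 0.023 + 0.062 = 0.09.
Setting f'(k) = n+g+δ gives 0.33·k^(0.33−1) = 0.09, hence k_gold = (0.33/0.09)^(1/0.67) ≈ 6.9534.
y_gold = 6.9534^0.33 ≈ 1.8964.
c_gold = y_gold − (n+g+δ)·k_gold = 1.8964 − 0.09·6.9534 ≈ 1.2706.

c_gold ≈ 1.271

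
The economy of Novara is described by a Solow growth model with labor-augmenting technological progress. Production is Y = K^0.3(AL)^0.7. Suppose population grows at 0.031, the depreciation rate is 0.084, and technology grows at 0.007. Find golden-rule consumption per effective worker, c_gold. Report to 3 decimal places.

c_gold ≈ 1.029

Break-even investment rate: n + g + δ = 0.031 + 0.007 + 0.084 = 0.122.
Setting f'(k) = n+g+δ gives 0.3·k^(0.3−1) = 0.122, hence k_gold = (0.3/0.122)^(1/0.7) ≈ 3.6160.
y_gold = 3.6160^0.3 ≈ 1.4705.
c_gold = y_gold − (n+g+δ)·k_gold = 1.4705 − 0.122·3.6160 ≈ 1.0294.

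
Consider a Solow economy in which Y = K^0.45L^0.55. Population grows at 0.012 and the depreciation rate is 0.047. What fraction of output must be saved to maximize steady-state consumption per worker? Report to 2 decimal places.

Capital per worker breaks even when investment replaces (n + δ)·k; here n + δ = 0.059.
At the golden rule MPK = n+δ, and in any Cobb-Douglas steady state s = (n+δ)·k/y = MPK·k/y = capital's share 0.45.

s_gold = 0.45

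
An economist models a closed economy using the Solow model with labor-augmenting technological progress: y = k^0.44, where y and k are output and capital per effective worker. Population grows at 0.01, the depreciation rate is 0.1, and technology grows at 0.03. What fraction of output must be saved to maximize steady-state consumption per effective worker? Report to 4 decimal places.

s_gold = 0.4400

Break-even investment rate: n + g + δ = 0.01 + 0.03 + 0.1 = 0.14.
At the golden rule MPK = n+g+δ, and in any Cobb-Douglas steady state s = (n+g+δ)·k/y = MPK·k/y = capital's share 0.44.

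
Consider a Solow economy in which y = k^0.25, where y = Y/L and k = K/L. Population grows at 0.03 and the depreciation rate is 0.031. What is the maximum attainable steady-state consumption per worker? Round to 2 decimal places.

Break-even investment rate: n + δ = 0.03 + 0.031 = 0.061.
Maximizing c = f(k) − (n+δ)·k gives f'(k) = n+δ, i.e. 0.25·k^(0.25−1) = 0.061, so k_gold = (0.25/0.061)^(1/0.75) ≈ 6.5586.
y_gold = 6.5586^0.25 ≈ 1.6003.
c_gold = y_gold − (n+δ)·k_gold = 1.6003 − 0.061·6.5586 ≈ 1.2002.

c_gold ≈ 1.20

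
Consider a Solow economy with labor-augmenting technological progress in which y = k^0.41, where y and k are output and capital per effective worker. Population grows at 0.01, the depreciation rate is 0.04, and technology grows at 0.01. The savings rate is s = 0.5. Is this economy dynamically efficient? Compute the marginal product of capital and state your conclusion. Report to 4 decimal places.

n + g + δ = 0.01 + 0.01 + 0.04 = 0.06.
Steady-state k*: s·k^0.41 = 0.06·k gives k* = (0.5/0.06)^(1/0.59) ≈ 36.3672.
MPK = 0.41·36.3672^(-0.59) ≈ 0.0492.
MPK < n+g+δ = 0.06, so the economy is dynamically inefficient (over-saving).

dynamically inefficient; MPK ≈ 0.0492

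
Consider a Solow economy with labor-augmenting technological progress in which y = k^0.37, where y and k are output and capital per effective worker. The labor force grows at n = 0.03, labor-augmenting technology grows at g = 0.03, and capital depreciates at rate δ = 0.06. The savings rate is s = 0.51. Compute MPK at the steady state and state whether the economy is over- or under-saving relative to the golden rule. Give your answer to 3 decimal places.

over-saving; MPK ≈ 0.087

Capital per effective worker breaks even when investment replaces (n + g + δ)·k; here n + g + δ = 0.12.
Steady-state k*: s·k^0.37 = 0.12·k gives k* = (0.51/0.12)^(1/0.63) ≈ 9.9413.
MPK = 0.37·9.9413^(-0.63) ≈ 0.0871.
MPK < n+g+δ = 0.12, so the economy is dynamically inefficient (over-saving).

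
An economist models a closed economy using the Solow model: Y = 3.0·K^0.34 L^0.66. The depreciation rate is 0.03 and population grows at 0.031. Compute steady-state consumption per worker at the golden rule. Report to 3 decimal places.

c_gold ≈ 8.450

n + δ = 0.031 + 0.03 = 0.061.
Setting f'(k) = n+δ gives 0.34·3.0·k^(0.34−1) = 0.061, hence k_gold = (0.34·3.0/0.061)^(1/0.66) ≈ 71.3575.
y_gold = 3.0·71.3575^0.34 ≈ 12.8024.
c_gold = y_gold − (n+δ)·k_gold = 12.8024 − 0.061·71.3575 ≈ 8.4496.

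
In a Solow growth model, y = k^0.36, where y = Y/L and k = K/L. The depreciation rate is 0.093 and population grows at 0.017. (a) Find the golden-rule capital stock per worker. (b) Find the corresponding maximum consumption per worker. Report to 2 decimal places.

(a) k_gold ≈ 6.38; (b) c_gold ≈ 1.25

Break-even investment rate: n + δ = 0.017 + 0.093 = 0.11.
At the golden rule the marginal product of capital equals n+δ: 0.36·k^(0.36−1) = 0.11. Solving, k_gold = (0.36/0.11)^(1/0.64) ≈ 6.3760.
y_gold = 6.3760^0.36 ≈ 1.9482; c_gold = y_gold − 0.11·k_gold ≈ 1.2469.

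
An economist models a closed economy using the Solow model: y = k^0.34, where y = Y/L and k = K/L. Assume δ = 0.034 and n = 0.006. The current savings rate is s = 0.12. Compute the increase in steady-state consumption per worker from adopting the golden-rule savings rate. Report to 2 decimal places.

Δc ≈ 0.44

n + δ = 0.006 + 0.034 = 0.04.
Current steady state (s = 0.12): k* = (0.12/0.04)^(1/0.66) ≈ 5.2834, y* = 5.2834^0.34 ≈ 1.7611, c* = (1−0.12)·1.7611 ≈ 1.5498.
Maximizing c = f(k) − (n+δ)·k gives f'(k) = n+δ, i.e. 0.34·k^(0.34−1) = 0.04, so k_gold = (0.34/0.04)^(1/0.66) ≈ 25.5983.
y_gold = 25.5983^0.34 ≈ 3.0116, c_gold = y_gold − 0.04·k_gold ≈ 1.9876.
Gain: Δc = 1.9876 − 1.5498 ≈ 0.4378.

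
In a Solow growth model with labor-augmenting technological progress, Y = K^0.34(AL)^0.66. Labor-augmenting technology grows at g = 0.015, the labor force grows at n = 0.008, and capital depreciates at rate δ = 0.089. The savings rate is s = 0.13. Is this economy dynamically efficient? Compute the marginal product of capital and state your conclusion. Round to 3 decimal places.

dynamically efficient; MPK ≈ 0.293

The effective depreciation rate is n + g + δ = 0.008 + 0.015 + 0.089 = 0.112.
Steady-state k*: s·k^0.34 = 0.112·k gives k* = (0.13/0.112)^(1/0.66) ≈ 1.2533.
MPK = 0.34·1.2533^(-0.66) ≈ 0.2929.
MPK > n+g+δ = 0.112, so the economy is dynamically efficient (under-saving).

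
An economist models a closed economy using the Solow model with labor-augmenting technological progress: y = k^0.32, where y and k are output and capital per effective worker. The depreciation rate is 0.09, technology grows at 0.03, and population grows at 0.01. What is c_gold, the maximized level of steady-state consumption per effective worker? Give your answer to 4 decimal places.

c_gold ≈ 1.0390

n + g + δ = 0.01 + 0.03 + 0.09 = 0.13.
Maximizing c = f(k) − (n+g+δ)·k gives f'(k) = n+g+δ, i.e. 0.32·k^(0.32−1) = 0.13, so k_gold = (0.32/0.13)^(1/0.68) ≈ 3.7610.
y_gold = 3.7610^0.32 ≈ 1.5279.
c_gold = y_gold − (n+g+δ)·k_gold = 1.5279 − 0.13·3.7610 ≈ 1.0390.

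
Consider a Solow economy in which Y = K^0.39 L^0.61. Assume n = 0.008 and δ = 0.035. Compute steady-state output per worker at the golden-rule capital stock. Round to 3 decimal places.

Capital per worker breaks even when investment replaces (n + δ)·k; here n + δ = 0.043.
Setting f'(k) = n+δ gives 0.39·k^(0.39−1) = 0.043, hence k_gold = (0.39/0.043)^(1/0.61) ≈ 37.1390.
Output: y_gold = k_gold^0.39 = 37.1390^0.39 ≈ 4.0948.

y_gold ≈ 4.095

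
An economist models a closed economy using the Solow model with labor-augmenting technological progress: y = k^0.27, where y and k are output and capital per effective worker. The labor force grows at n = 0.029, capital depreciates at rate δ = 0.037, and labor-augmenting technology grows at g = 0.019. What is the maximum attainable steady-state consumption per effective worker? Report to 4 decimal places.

c_gold ≈ 1.1194

Break-even investment rate: n + g + δ = 0.029 + 0.019 + 0.037 = 0.085.
At the golden rule the marginal product of capital equals n+g+δ: 0.27·k^(0.27−1) = 0.085. Solving, k_gold = (0.27/0.085)^(1/0.73) ≈ 4.8707.
y_gold = 4.8707^0.27 ≈ 1.5334.
c_gold = y_gold − (n+g+δ)·k_gold = 1.5334 − 0.085·4.8707 ≈ 1.1194.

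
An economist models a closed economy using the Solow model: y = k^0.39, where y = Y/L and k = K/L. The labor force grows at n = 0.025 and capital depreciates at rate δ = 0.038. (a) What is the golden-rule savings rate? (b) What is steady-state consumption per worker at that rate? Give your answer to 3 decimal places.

(a) s_gold = 0.390; (b) c_gold ≈ 1.957

Capital per worker breaks even when investment replaces (n + δ)·k; here n + δ = 0.063.
For Cobb-Douglas, s_gold equals capital's share: s_gold = 0.39.
At the golden rule the marginal product of capital equals n+δ: 0.39·k^(0.39−1) = 0.063. Solving, k_gold = (0.39/0.063)^(1/0.61) ≈ 19.8568.
y_gold = 19.8568^0.39 ≈ 3.2076; c_gold = (1−0.39)·y_gold ≈ 1.9567.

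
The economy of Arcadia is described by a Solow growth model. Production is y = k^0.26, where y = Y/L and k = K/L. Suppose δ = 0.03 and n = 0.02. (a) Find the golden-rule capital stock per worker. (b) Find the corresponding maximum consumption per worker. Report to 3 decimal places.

The effective depreciation rate is n + δ = 0.02 + 0.03 = 0.05.
Maximizing c = f(k) − (n+δ)·k gives f'(k) = n+δ, i.e. 0.26·k^(0.26−1) = 0.05, so k_gold = (0.26/0.05)^(1/0.74) ≈ 9.2805.
y_gold = 9.2805^0.26 ≈ 1.7847; c_gold = y_gold − 0.05·k_gold ≈ 1.3207.

(a) k_gold ≈ 9.281; (b) c_gold ≈ 1.321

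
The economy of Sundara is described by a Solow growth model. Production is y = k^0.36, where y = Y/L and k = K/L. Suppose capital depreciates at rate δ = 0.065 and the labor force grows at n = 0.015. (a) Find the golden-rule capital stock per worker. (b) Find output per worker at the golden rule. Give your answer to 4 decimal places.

The effective depreciation rate is n + δ = 0.015 + 0.065 = 0.08.
Maximizing c = f(k) − (n+δ)·k gives f'(k) = n+δ, i.e. 0.36·k^(0.36−1) = 0.08, so k_gold = (0.36/0.08)^(1/0.64) ≈ 10.4868.
y_gold = 10.4868^0.36 ≈ 2.3304.

(a) k_gold ≈ 10.4868; (b) y_gold ≈ 2.3304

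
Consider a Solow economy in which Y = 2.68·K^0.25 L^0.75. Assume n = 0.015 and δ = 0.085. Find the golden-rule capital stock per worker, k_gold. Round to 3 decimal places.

k_gold ≈ 12.631

Break-even investment rate: n + δ = 0.015 + 0.085 = 0.1.
Setting f'(k) = n+δ gives 0.25·2.68·k^(0.25−1) = 0.1, hence k_gold = (0.25·2.68/0.1)^(1/0.75) ≈ 12.6309.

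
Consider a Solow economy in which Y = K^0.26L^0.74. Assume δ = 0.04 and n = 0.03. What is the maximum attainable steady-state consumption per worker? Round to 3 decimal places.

c_gold ≈ 1.173

The effective depreciation rate is n + δ = 0.03 + 0.04 = 0.07.
Maximizing c = f(k) − (n+δ)·k gives f'(k) = n+δ, i.e. 0.26·k^(0.26−1) = 0.07, so k_gold = (0.26/0.07)^(1/0.74) ≈ 5.8898.
y_gold = 5.8898^0.26 ≈ 1.5857.
c_gold = y_gold − (n+δ)·k_gold = 1.5857 − 0.07·5.8898 ≈ 1.1734.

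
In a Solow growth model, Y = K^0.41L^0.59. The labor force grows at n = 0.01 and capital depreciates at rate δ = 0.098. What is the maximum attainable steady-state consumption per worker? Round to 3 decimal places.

c_gold ≈ 1.491

Break-even investment rate: n + δ = 0.01 + 0.098 = 0.108.
Maximizing c = f(k) − (n+δ)·k gives f'(k) = n+δ, i.e. 0.41·k^(0.41−1) = 0.108, so k_gold = (0.41/0.108)^(1/0.59) ≈ 9.5933.
y_gold = 9.5933^0.41 ≈ 2.5270.
c_gold = y_gold − (n+δ)·k_gold = 2.5270 − 0.108·9.5933 ≈ 1.4909.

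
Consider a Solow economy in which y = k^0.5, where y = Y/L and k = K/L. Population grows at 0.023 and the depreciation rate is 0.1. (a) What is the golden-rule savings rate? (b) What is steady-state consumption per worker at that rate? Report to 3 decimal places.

n + δ = 0.023 + 0.1 = 0.123.
For Cobb-Douglas, s_gold equals capital's share: s_gold = 0.5.
At the golden rule the marginal product of capital equals n+δ: 0.5·k^(0.5−1) = 0.123. Solving, k_gold = (0.5/0.123)^(1/0.5) ≈ 16.5246.
y_gold = 16.5246^0.5 ≈ 4.0650; c_gold = (1−0.5)·y_gold ≈ 2.0325.

(a) s_gold = 0.500; (b) c_gold ≈ 2.033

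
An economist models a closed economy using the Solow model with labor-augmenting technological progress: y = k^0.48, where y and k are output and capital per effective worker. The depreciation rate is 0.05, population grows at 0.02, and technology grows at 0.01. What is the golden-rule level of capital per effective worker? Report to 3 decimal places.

k_gold ≈ 31.365

n + g + δ = 0.02 + 0.01 + 0.05 = 0.08.
Setting f'(k) = n+g+δ gives 0.48·k^(0.48−1) = 0.08, hence k_gold = (0.48/0.08)^(1/0.52) ≈ 31.3650.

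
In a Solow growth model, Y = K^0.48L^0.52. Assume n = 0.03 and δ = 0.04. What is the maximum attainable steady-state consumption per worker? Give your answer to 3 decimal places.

c_gold ≈ 3.075

Capital per worker breaks even when investment replaces (n + δ)·k; here n + δ = 0.07.
Golden rule sets MPK = n+δ: 0.48·k^(0.48−1) = 0.07, so k_gold = (0.48/0.07)^(1/0.52) ≈ 40.5478.
y_gold = 40.5478^0.48 ≈ 5.9132.
c_gold = y_gold − (n+δ)·k_gold = 5.9132 − 0.07·40.5478 ≈ 3.0749.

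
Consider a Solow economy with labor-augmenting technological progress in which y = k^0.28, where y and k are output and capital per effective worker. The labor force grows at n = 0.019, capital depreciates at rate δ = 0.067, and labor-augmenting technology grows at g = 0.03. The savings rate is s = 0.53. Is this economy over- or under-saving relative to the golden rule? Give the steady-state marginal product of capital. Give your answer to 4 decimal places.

Break-even investment rate: n + g + δ = 0.019 + 0.03 + 0.067 = 0.116.
Steady-state k*: s·k^0.28 = 0.116·k gives k* = (0.53/0.116)^(1/0.72) ≈ 8.2492.
MPK = 0.28·8.2492^(-0.72) ≈ 0.0613.
MPK < n+g+δ = 0.116, so the economy is dynamically inefficient (over-saving).

over-saving; MPK ≈ 0.0613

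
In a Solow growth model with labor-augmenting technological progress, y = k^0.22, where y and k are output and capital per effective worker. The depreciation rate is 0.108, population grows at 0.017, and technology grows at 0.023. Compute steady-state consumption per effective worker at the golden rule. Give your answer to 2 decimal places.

c_gold ≈ 0.87

Break-even investment rate: n + g + δ = 0.017 + 0.023 + 0.108 = 0.148.
At the golden rule the marginal product of capital equals n+g+δ: 0.22·k^(0.22−1) = 0.148. Solving, k_gold = (0.22/0.148)^(1/0.78) ≈ 1.6623.
y_gold = 1.6623^0.22 ≈ 1.1183.
c_gold = y_gold − (n+g+δ)·k_gold = 1.1183 − 0.148·1.6623 ≈ 0.8723.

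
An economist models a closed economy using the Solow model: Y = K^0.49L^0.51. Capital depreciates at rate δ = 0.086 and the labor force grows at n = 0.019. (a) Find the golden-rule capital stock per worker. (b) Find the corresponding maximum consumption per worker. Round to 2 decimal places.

(a) k_gold ≈ 20.50; (b) c_gold ≈ 2.24

Capital per worker breaks even when investment replaces (n + δ)·k; here n + δ = 0.105.
Maximizing c = f(k) − (n+δ)·k gives f'(k) = n+δ, i.e. 0.49·k^(0.49−1) = 0.105, so k_gold = (0.49/0.105)^(1/0.51) ≈ 20.5011.
y_gold = 20.5011^0.49 ≈ 4.3931; c_gold = y_gold − 0.105·k_gold ≈ 2.2405.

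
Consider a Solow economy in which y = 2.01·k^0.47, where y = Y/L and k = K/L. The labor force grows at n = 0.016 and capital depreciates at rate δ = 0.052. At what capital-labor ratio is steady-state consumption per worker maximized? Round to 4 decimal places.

The effective depreciation rate is n + δ = 0.016 + 0.052 = 0.068.
Golden rule sets MPK = n+δ: 0.47·2.01·k^(0.47−1) = 0.068, so k_gold = (0.47·2.01/0.068)^(1/0.53) ≈ 143.2841.

k_gold ≈ 143.2841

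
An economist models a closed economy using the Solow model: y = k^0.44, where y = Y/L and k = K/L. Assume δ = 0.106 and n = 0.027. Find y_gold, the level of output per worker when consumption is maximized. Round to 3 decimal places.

Capital per worker breaks even when investment replaces (n + δ)·k; here n + δ = 0.133.
Maximizing c = f(k) − (n+δ)·k gives f'(k) = n+δ, i.e. 0.44·k^(0.44−1) = 0.133, so k_gold = (0.44/0.133)^(1/0.56) ≈ 8.4695.
Output: y_gold = k_gold^0.44 = 8.4695^0.44 ≈ 2.5601.

y_gold ≈ 2.560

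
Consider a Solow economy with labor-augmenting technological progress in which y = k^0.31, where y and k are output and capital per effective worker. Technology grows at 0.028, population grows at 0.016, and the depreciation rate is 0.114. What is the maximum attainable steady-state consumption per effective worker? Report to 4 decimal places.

c_gold ≈ 0.9340

Capital per effective worker breaks even when investment replaces (n + g + δ)·k; here n + g + δ = 0.158.
Setting f'(k) = n+g+δ gives 0.31·k^(0.31−1) = 0.158, hence k_gold = (0.31/0.158)^(1/0.69) ≈ 2.6559.
y_gold = 2.6559^0.31 ≈ 1.3536.
c_gold = y_gold − (n+g+δ)·k_gold = 1.3536 − 0.158·2.6559 ≈ 0.9340.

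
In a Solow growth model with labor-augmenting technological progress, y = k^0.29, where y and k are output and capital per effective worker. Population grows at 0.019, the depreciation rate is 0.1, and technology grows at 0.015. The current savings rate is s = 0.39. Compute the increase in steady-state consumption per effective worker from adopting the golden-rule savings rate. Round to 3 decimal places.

Δc ≈ 0.030

Break-even investment rate: n + g + δ = 0.019 + 0.015 + 0.1 = 0.134.
Current steady state (s = 0.39): k* = (0.39/0.134)^(1/0.71) ≈ 4.5026, y* = 4.5026^0.29 ≈ 1.5471, c* = (1−0.39)·1.5471 ≈ 0.9437.
Maximizing c = f(k) − (n+g+δ)·k gives f'(k) = n+g+δ, i.e. 0.29·k^(0.29−1) = 0.134, so k_gold = (0.29/0.134)^(1/0.71) ≈ 2.9665.
y_gold = 2.9665^0.29 ≈ 1.3707, c_gold = y_gold − 0.134·k_gold ≈ 0.9732.
Gain: Δc = 0.9732 − 0.9437 ≈ 0.0295.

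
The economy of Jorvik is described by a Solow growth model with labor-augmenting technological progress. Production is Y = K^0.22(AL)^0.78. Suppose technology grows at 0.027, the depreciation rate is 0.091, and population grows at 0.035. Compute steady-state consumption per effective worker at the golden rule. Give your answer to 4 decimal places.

Break-even investment rate: n + g + δ = 0.035 + 0.027 + 0.091 = 0.153.
Setting f'(k) = n+g+δ gives 0.22·k^(0.22−1) = 0.153, hence k_gold = (0.22/0.153)^(1/0.78) ≈ 1.5930.
y_gold = 1.5930^0.22 ≈ 1.1079.
c_gold = y_gold − (n+g+δ)·k_gold = 1.1079 − 0.153·1.5930 ≈ 0.8641.

c_gold ≈ 0.8641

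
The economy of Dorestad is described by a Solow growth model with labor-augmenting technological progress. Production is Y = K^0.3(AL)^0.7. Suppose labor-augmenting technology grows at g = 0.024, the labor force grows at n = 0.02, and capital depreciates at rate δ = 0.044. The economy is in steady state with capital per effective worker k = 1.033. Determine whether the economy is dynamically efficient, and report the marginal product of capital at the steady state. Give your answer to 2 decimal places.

dynamically efficient; MPK ≈ 0.29

Break-even investment rate: n + g + δ = 0.02 + 0.024 + 0.044 = 0.088.
MPK = 0.3·k^(0.3−1) = 0.3·1.033^(-0.7) ≈ 0.2933.
MPK > 0.088, so the economy is dynamically efficient (under-saving).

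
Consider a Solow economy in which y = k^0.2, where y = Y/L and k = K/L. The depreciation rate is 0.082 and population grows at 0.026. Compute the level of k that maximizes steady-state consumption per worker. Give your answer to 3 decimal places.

k_gold ≈ 2.160

Capital per worker breaks even when investment replaces (n + δ)·k; here n + δ = 0.108.
Golden rule sets MPK = n+δ: 0.2·k^(0.2−1) = 0.108, so k_gold = (0.2/0.108)^(1/0.8) ≈ 2.1603.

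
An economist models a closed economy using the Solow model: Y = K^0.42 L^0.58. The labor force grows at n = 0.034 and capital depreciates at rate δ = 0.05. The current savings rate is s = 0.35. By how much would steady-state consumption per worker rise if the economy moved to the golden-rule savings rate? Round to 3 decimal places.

Δc ≈ 0.033

n + δ = 0.034 + 0.05 = 0.084.
Current steady state (s = 0.35): k* = (0.35/0.084)^(1/0.58) ≈ 11.7112, y* = 11.7112^0.42 ≈ 2.8107, c* = (1−0.35)·2.8107 ≈ 1.8269.
Maximizing c = f(k) − (n+δ)·k gives f'(k) = n+δ, i.e. 0.42·k^(0.42−1) = 0.084, so k_gold = (0.42/0.084)^(1/0.58) ≈ 16.0369.
y_gold = 16.0369^0.42 ≈ 3.2074, c_gold = y_gold − 0.084·k_gold ≈ 1.8603.
Gain: Δc = 1.8603 − 1.8269 ≈ 0.0333.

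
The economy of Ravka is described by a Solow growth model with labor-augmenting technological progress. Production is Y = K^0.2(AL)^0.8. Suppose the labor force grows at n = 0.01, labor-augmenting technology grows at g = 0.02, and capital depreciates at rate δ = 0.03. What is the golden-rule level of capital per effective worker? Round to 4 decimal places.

Capital per effective worker breaks even when investment replaces (n + g + δ)·k; here n + g + δ = 0.06.
Golden rule sets MPK = n+g+δ: 0.2·k^(0.2−1) = 0.06, so k_gold = (0.2/0.06)^(1/0.8) ≈ 4.5040.

k_gold ≈ 4.5040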